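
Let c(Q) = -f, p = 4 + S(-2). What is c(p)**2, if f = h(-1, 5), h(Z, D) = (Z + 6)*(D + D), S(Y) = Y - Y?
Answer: 2500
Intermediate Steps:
S(Y) = 0
h(Z, D) = 2*D*(6 + Z) (h(Z, D) = (6 + Z)*(2*D) = 2*D*(6 + Z))
f = 50 (f = 2*5*(6 - 1) = 2*5*5 = 50)
p = 4 (p = 4 + 0 = 4)
c(Q) = -50 (c(Q) = -1*50 = -50)
c(p)**2 = (-50)**2 = 2500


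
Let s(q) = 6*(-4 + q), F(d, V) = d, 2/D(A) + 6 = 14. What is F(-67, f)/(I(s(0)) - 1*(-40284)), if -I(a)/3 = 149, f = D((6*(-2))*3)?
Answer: -67/39837 ≈ -0.0016819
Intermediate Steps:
D(A) = ¼ (D(A) = 2/(-6 + 14) = 2/8 = 2*(⅛) = ¼)
f = ¼ ≈ 0.25000
s(q) = -24 + 6*q
I(a) = -447 (I(a) = -3*149 = -447)
F(-67, f)/(I(s(0)) - 1*(-40284)) = -67/(-447 - 1*(-40284)) = -67/(-447 + 40284) = -67/39837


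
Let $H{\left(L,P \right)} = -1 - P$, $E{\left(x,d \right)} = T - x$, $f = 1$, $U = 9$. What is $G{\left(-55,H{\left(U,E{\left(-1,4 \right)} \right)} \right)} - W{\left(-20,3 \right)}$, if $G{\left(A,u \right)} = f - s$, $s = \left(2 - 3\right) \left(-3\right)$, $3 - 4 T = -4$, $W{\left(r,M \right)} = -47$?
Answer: $45$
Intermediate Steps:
$T = \frac{7}{4}$ ($T = \frac{3}{4} - -1 = \frac{3}{4} + 1 = \frac{7}{4} \approx 1.75$)
$s = 3$ ($s = \left(-1\right) \left(-3\right) = 3$)
$E{\left(x,d \right)} = \frac{7}{4} - x$
$G{\left(A,u \right)} = -2$ ($G{\left(A,u \right)} = 1 - 3 = -2$)
$G{\left(-55,H{\left(U,E{\left(-1,4 \right)} \right)} \right)} - W{\left(-20,3 \right)} = -2 - -47 = -2 + 47 = 45$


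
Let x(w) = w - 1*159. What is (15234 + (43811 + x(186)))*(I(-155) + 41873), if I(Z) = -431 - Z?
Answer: 2457217984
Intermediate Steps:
x(w) = -159 + w (x(w) = w - 159 = -159 + w)
(15234 + (43811 + x(186)))*(I(-155) + 41873) = (15234 + (43811 + (-159 + 186)))*((-431 - 1*(-155)) + 41873) = (15234 + (43811 + 27))*((-431 + 155) + 41873) = (15234 + 43838)*(-276 + 41873) = 59072*41597 = 2457217984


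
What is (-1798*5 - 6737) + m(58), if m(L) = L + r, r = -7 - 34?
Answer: -15710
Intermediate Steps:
r = -41
m(L) = -41 + L (m(L) = L - 41 = -41 + L)
(-1798*5 - 6737) + m(58) = (-1798*5 - 6737) + (-41 + 58) = (-8990 - 6737) + 17 = -15727 + 17 = -15710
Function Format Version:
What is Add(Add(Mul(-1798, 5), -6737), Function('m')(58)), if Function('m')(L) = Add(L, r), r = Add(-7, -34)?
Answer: -15710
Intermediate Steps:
r = -41
Function('m')(L) = Add(-41, L) (Function('m')(L) = Add(L, -41) = Add(-41, L))
Add(Add(Mul(-1798, 5), -6737), Function('m')(58)) = Add(Add(Mul(-1798, 5), -6737), Add(-41, 58)) = Add(Add(-8990, -6737), 17) = Add(-15727, 17) = -15710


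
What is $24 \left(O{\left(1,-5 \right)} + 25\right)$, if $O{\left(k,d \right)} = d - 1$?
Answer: $456$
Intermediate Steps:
$O{\left(k,d \right)} = -1 + d$ ($O{\left(k,d \right)} = d - 1 = -1 + d$)
$24 \left(O{\left(1,-5 \right)} + 25\right) = 24 \left(\left(-1 - 5\right) + 25\right) = 24 \left(-6 + 25\right) = 24 \cdot 19 = 456$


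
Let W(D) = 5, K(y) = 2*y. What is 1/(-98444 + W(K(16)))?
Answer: -1/98439 ≈ -1.0159e-5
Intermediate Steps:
1/(-98444 + W(K(16))) = 1/(-98444 + 5) = 1/(-98439) = -1/98439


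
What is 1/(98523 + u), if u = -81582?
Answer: 1/16941 ≈ 5.9028e-5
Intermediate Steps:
1/(98523 + u) = 1/(98523 - 81582) = 1/16941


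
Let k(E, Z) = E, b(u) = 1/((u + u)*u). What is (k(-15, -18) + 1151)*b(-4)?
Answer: 71/2 ≈ 35.500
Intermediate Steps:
b(u) = 1/(2*u²) (b(u) = 1/(((2*u))*u) = (1/(2*u))/u = 1/(2*u²))
(k(-15, -18) + 1151)*b(-4) = (-15 + 1151)*((½)/(-4)²) = 1136*((½)*(1/16)) = 1136*(1/32) = 71/2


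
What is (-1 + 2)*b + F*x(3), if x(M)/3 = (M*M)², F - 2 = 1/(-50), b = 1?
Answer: 24107/50 ≈ 482.14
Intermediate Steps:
F = 99/50 (F = 2 + 1/(-50) = 2 - 1/50 = 99/50 ≈ 1.9800)
x(M) = 3*M⁴ (x(M) = 3*(M*M)² = 3*(M²)² = 3*M⁴)
(-1 + 2)*b + F*x(3) = (-1 + 2)*1 + 99*(3*3⁴)/50 = 1*1 + 99*(3*81)/50 = 1 + (99/50)*243 = 1 + 24057/50 = 24107/50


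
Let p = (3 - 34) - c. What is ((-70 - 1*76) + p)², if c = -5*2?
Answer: 27889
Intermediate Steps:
c = -10
p = -21 (p = (3 - 34) - 1*(-10) = -31 + 10 = -21)
((-70 - 1*76) + p)² = ((-70 - 1*76) - 21)² = ((-70 - 76) - 21)² = (-146 - 21)² = (-167)² = 27889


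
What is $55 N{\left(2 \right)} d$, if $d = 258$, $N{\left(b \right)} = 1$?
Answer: $14190$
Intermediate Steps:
$55 N{\left(2 \right)} d = 55 \cdot 1 \cdot 258 = 55 \cdot 258 = 14190$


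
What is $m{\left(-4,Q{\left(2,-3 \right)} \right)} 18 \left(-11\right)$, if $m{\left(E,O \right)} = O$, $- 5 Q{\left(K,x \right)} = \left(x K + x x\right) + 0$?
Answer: $\frac{594}{5} \approx 118.8$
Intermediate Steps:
$Q{\left(K,x \right)} = - \frac{x^{2}}{5} - \frac{K x}{5}$ ($Q{\left(K,x \right)} = - \frac{\left(x K + x x\right) + 0}{5} = - \frac{\left(K x + x^{2}\right) + 0}{5} = - \frac{\left(x^{2} + K x\right) + 0}{5} = - \frac{x^{2} + K x}{5} = - \frac{x^{2}}{5} - \frac{K x}{5}$)
$m{\left(-4,Q{\left(2,-3 \right)} \right)} 18 \left(-11\right) = \left(- \frac{1}{5}\right) \left(-3\right) \left(2 - 3\right) 18 \left(-11\right) = \left(- \frac{1}{5}\right) \left(-3\right) \left(-1\right) 18 \left(-11\right) = \left(- \frac{3}{5}\right) 18 \left(-11\right) = \left(- \frac{54}{5}\right) \left(-11\right) = \frac{594}{5}$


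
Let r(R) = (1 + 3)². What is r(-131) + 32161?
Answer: 32177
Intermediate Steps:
r(R) = 16 (r(R) = 4² = 16)
r(-131) + 32161 = 16 + 32161 = 32177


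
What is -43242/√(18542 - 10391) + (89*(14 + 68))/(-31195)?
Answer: -7298/31195 - 14414*√8151/2717 ≈ -479.20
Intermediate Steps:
-43242/√(18542 - 10391) + (89*(14 + 68))/(-31195) = -43242*√8151/8151 + (89*82)*(-1/31195) = -14414*√8151/2717 + 7298*(-1/31195) = -14414*√8151/2717 - 7298/31195 = -7298/31195 - 14414*√8151/2717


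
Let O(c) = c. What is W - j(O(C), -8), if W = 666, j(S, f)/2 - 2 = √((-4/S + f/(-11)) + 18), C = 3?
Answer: 662 - 2*√18942/33 ≈ 653.66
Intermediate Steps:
j(S, f) = 4 + 2*√(18 - 4/S - f/11) (j(S, f) = 4 + 2*√((-4/S + f/(-11)) + 18) = 4 + 2*√((-4/S + f*(-1/11)) + 18) = 4 + 2*√((-4/S - f/11) + 18) = 4 + 2*√(18 - 4/S - f/11))
W - j(O(C), -8) = 666 - (4 + 2*√(2178 - 484/3 - 11*(-8))/11) = 666 - (4 + 2*√(2178 - 484*⅓ + 88)/11) = 666 - (4 + 2*√(2178 - 484/3 + 88)/11) = 666 - (4 + 2*√(6314/3)/11) = 666 - (4 + 2*(√18942/3)/11) = 666 - (4 + 2*√18942/33) = 666 + (-4 - 2*√18942/33) = 662 - 2*√18942/33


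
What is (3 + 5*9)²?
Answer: 2304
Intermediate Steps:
(3 + 5*9)² = (3 + 45)² = 48² = 2304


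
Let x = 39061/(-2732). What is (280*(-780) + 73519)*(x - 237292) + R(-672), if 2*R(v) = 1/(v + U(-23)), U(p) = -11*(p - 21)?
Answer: 8829360455624587/256808 ≈ 3.4381e+10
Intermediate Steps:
x = -39061/2732 (x = 39061*(-1/2732) = -39061/2732 ≈ -14.298)
U(p) = 231 - 11*p (U(p) = -11*(-21 + p) = 231 - 11*p)
R(v) = 1/(2*(484 + v)) (R(v) = 1/(2*(v + (231 - 11*(-23)))) = 1/(2*(v + (231 + 253))) = 1/(2*(v + 484)) = 1/(2*(484 + v)))
(280*(-780) + 73519)*(x - 237292) + R(-672) = (280*(-780) + 73519)*(-39061/2732 - 237292) + 1/(2*(484 - 672)) = (-218400 + 73519)*(-648320805/2732) + (½)/(-188) = -144881*(-648320805/2732) + (½)*(-1/188) = 93929366549205/2732 - 1/376 = 8829360455624587/256808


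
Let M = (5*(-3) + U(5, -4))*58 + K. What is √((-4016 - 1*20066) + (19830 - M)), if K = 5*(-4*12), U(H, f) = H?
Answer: 2*I*√858 ≈ 58.583*I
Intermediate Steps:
K = -240 (K = 5*(-48) = -240)
M = -820 (M = (5*(-3) + 5)*58 - 240 = (-15 + 5)*58 - 240 = -10*58 - 240 = -580 - 240 = -820)
√((-4016 - 1*20066) + (19830 - M)) = √((-4016 - 1*20066) + (19830 - 1*(-820))) = √((-4016 - 20066) + (19830 + 820)) = √(-24082 + 20650) = √(-3432) = 2*I*√858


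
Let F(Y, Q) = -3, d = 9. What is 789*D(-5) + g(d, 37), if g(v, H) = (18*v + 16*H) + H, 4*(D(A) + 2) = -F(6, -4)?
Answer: -781/4 ≈ -195.25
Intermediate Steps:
D(A) = -5/4 (D(A) = -2 + (-1*(-3))/4 = -2 + (¼)*3 = -2 + ¾ = -5/4)
g(v, H) = 17*H + 18*v (g(v, H) = (16*H + 18*v) + H = 17*H + 18*v)
789*D(-5) + g(d, 37) = 789*(-5/4) + (17*37 + 18*9) = -3945/4 + (629 + 162) = -3945/4 + 791 = -781/4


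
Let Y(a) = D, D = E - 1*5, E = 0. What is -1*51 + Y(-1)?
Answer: -56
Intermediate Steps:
D = -5 (D = 0 - 1*5 = 0 - 5 = -5)
Y(a) = -5
-1*51 + Y(-1) = -1*51 - 5 = -51 - 5 = -56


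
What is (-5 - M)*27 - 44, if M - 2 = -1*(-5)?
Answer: -368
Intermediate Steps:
M = 7 (M = 2 - 1*(-5) = 2 + 5 = 7)
(-5 - M)*27 - 44 = (-5 - 1*7)*27 - 44 = (-5 - 7)*27 - 44 = -12*27 - 44 = -324 - 44 = -368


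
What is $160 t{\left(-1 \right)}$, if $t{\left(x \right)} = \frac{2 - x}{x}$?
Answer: $-480$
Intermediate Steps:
$t{\left(x \right)} = \frac{2 - x}{x}$
$160 t{\left(-1 \right)} = 160 \frac{2 - -1}{-1} = 160 \left(- (2 + 1)\right) = 160 \left(\left(-1\right) 3\right) = 160 \left(-3\right) = -480$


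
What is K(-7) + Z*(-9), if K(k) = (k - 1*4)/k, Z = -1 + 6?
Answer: -304/7 ≈ -43.429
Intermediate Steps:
Z = 5
K(k) = (-4 + k)/k (K(k) = (k - 4)/k = (-4 + k)/k)
K(-7) + Z*(-9) = (-4 - 7)/(-7) + 5*(-9) = -1/7*(-11) - 45 = 11/7 - 45 = -304/7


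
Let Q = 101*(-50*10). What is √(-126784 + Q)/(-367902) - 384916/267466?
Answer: -192458/133733 - I*√44321/183951 ≈ -1.4391 - 0.0011445*I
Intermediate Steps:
Q = -50500 (Q = 101*(-500) = -50500)
√(-126784 + Q)/(-367902) - 384916/267466 = √(-126784 - 50500)/(-367902) - 384916/267466 = √(-177284)*(-1/367902) - 384916*1/267466 = (2*I*√44321)*(-1/367902) - 192458/133733 = -I*√44321/183951 - 192458/133733 = -192458/133733 - I*√44321/183951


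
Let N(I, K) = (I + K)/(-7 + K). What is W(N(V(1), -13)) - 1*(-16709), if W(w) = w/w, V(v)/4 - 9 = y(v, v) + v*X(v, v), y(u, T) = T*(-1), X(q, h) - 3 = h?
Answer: 16710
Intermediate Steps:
X(q, h) = 3 + h
y(u, T) = -T
V(v) = 36 - 4*v + 4*v*(3 + v) (V(v) = 36 + 4*(-v + v*(3 + v)) = 36 + (-4*v + 4*v*(3 + v)) = 36 - 4*v + 4*v*(3 + v))
N(I, K) = (I + K)/(-7 + K)
W(w) = 1
W(N(V(1), -13)) - 1*(-16709) = 1 - 1*(-16709) = 1 + 16709 = 16710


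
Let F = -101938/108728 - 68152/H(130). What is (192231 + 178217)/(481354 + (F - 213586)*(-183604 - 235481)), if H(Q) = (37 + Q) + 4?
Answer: 382641666368/92630449726390479 ≈ 4.1308e-6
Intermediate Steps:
H(Q) = 41 + Q
F = -3713731027/9296244 (F = -101938/108728 - 68152/(41 + 130) = -101938*1/108728 - 68152/171 = -50969/54364 - 68152*1/171 = -50969/54364 - 68152/171 = -3713731027/9296244 ≈ -399.49)
(192231 + 178217)/(481354 + (F - 213586)*(-183604 - 235481)) = (192231 + 178217)/(481354 + (-3713731027/9296244 - 213586)*(-183604 - 235481)) = 370448/(481354 - 1989261302011/9296244*(-419085)) = 370448/(481354 + 92629952528142215/1032916) = 370448/(92630449726390479/1032916) = 370448*(1032916/92630449726390479) = 382641666368/92630449726390479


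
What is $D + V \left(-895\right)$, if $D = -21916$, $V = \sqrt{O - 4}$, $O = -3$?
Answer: $-21916 - 895 i \sqrt{7} \approx -21916.0 - 2367.9 i$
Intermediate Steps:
$V = i \sqrt{7}$ ($V = \sqrt{-3 - 4} = \sqrt{-7} = i \sqrt{7} \approx 2.6458 i$)
$D + V \left(-895\right) = -21916 + i \sqrt{7} \left(-895\right) = -21916 - 895 i \sqrt{7}$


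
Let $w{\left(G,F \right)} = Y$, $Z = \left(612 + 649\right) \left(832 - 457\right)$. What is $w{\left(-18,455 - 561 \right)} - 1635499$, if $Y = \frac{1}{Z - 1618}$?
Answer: $- \frac{770740352242}{471257} \approx -1.6355 \cdot 10^{6}$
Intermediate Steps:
$Z = 472875$ ($Z = 1261 \cdot 375 = 472875$)
$Y = \frac{1}{471257}$ ($Y = \frac{1}{472875 - 1618} = \frac{1}{471257} \approx 2.122 \cdot 10^{-6}$)
$w{\left(G,F \right)} = \frac{1}{471257}$
$w{\left(-18,455 - 561 \right)} - 1635499 = \frac{1}{471257} - 1635499 = - \frac{770740352242}{471257}$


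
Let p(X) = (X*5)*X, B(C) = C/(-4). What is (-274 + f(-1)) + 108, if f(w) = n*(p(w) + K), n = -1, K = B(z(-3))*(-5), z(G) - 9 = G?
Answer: -357/2 ≈ -178.50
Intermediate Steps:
z(G) = 9 + G
B(C) = -C/4 (B(C) = C*(-¼) = -C/4)
p(X) = 5*X² (p(X) = (5*X)*X = 5*X²)
K = 15/2 (K = -(9 - 3)/4*(-5) = -¼*6*(-5) = -3/2*(-5) = 15/2 ≈ 7.5000)
f(w) = -15/2 - 5*w² (f(w) = -(5*w² + 15/2) = -(15/2 + 5*w²) = -15/2 - 5*w²)
(-274 + f(-1)) + 108 = (-274 + (-15/2 - 5*(-1)²)) + 108 = (-274 + (-15/2 - 5*1)) + 108 = (-274 + (-15/2 - 5)) + 108 = (-274 - 25/2) + 108 = -573/2 + 108 = -357/2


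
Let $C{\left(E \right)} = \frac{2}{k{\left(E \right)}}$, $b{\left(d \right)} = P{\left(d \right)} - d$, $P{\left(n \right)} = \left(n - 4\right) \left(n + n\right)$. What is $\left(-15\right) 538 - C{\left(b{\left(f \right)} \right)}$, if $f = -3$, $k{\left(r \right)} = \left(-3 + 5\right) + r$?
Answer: $- \frac{379292}{47} \approx -8070.0$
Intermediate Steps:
$P{\left(n \right)} = 2 n \left(-4 + n\right)$ ($P{\left(n \right)} = \left(-4 + n\right) 2 n = 2 n \left(-4 + n\right)$)
$k{\left(r \right)} = 2 + r$
$b{\left(d \right)} = - d + 2 d \left(-4 + d\right)$ ($b{\left(d \right)} = 2 d \left(-4 + d\right) - d = - d + 2 d \left(-4 + d\right)$)
$C{\left(E \right)} = \frac{2}{2 + E}$
$\left(-15\right) 538 - C{\left(b{\left(f \right)} \right)} = \left(-15\right) 538 - \frac{2}{2 - 3 \left(-9 + 2 \left(-3\right)\right)} = -8070 - \frac{2}{2 - 3 \left(-9 - 6\right)} = -8070 - \frac{2}{2 - -45} = -8070 - \frac{2}{2 + 45} = -8070 - \frac{2}{47} = - \frac{379292}{47}$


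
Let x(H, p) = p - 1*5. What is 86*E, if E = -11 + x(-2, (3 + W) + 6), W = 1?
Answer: -516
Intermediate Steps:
x(H, p) = -5 + p (x(H, p) = p - 5 = -5 + p)
E = -6 (E = -11 + (-5 + ((3 + 1) + 6)) = -11 + (-5 + (4 + 6)) = -11 + (-5 + 10) = -11 + 5 = -6)
86*E = 86*(-6) = -516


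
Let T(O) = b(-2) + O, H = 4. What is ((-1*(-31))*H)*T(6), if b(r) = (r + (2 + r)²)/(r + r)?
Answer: 806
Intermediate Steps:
b(r) = (r + (2 + r)²)/(2*r) (b(r) = (r + (2 + r)²)/((2*r)) = (r + (2 + r)²)*(1/(2*r)) = (r + (2 + r)²)/(2*r))
T(O) = ½ + O (T(O) = (½)*(-2 + (2 - 2)²)/(-2) + O = (½)*(-½)*(-2 + 0²) + O = (½)*(-½)*(-2 + 0) + O = (½)*(-½)*(-2) + O = ½ + O)
((-1*(-31))*H)*T(6) = (-1*(-31)*4)*(½ + 6) = (31*4)*(13/2) = 124*(13/2) = 806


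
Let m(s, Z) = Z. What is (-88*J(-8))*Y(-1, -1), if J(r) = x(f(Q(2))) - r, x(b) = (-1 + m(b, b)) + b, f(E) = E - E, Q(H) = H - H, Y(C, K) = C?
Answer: 616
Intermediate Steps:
Q(H) = 0
f(E) = 0
x(b) = -1 + 2*b (x(b) = (-1 + b) + b = -1 + 2*b)
J(r) = -1 - r (J(r) = (-1 + 2*0) - r = (-1 + 0) - r = -1 - r)
(-88*J(-8))*Y(-1, -1) = -88*(-1 - 1*(-8))*(-1) = -88*(-1 + 8)*(-1) = -88*7*(-1) = -616*(-1) = 616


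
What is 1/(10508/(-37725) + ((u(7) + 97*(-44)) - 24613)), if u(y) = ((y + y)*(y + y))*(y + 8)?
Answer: -37725/978634733 ≈ -3.8549e-5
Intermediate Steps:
u(y) = 4*y²*(8 + y) (u(y) = ((2*y)*(2*y))*(8 + y) = (4*y²)*(8 + y) = 4*y²*(8 + y))
1/(10508/(-37725) + ((u(7) + 97*(-44)) - 24613)) = 1/(10508/(-37725) + ((4*7²*(8 + 7) + 97*(-44)) - 24613)) = 1/(10508*(-1/37725) + ((4*49*15 - 4268) - 24613)) = 1/(-10508/37725 + ((2940 - 4268) - 24613)) = 1/(-10508/37725 + (-1328 - 24613)) = 1/(-10508/37725 - 25941) = 1/(-978634733/37725) = -37725/978634733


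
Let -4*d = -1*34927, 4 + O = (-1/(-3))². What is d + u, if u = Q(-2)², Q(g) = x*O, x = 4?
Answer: 2907487/324 ≈ 8973.7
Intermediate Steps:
O = -35/9 (O = -4 + (-1/(-3))² = -4 + (-1*(-⅓))² = -4 + (⅓)² = -4 + ⅑ = -35/9 ≈ -3.8889)
d = 34927/4 (d = -(-1)*34927/4 = -¼*(-34927) = 34927/4 ≈ 8731.8)
Q(g) = -140/9 (Q(g) = 4*(-35/9) = -140/9)
u = 19600/81 (u = (-140/9)² = 19600/81 ≈ 241.98)
d + u = 34927/4 + 19600/81 = 2907487/324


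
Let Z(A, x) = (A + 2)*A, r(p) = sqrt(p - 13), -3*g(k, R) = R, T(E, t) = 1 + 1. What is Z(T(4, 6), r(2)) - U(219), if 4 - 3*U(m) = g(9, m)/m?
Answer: 59/9 ≈ 6.5556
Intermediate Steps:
T(E, t) = 2
g(k, R) = -R/3
r(p) = sqrt(-13 + p)
Z(A, x) = A*(2 + A) (Z(A, x) = (2 + A)*A = A*(2 + A))
U(m) = 13/9 (U(m) = 4/3 - (-m/3)/(3*m) = 4/3 - 1/3*(-1/3) = 4/3 + 1/9 = 13/9)
Z(T(4, 6), r(2)) - U(219) = 2*(2 + 2) - 1*13/9 = 2*4 - 13/9 = 8 - 13/9 = 59/9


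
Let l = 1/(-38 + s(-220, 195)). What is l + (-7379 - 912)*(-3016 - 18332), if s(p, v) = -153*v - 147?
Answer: 5313427965359/30020 ≈ 1.7700e+8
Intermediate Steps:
s(p, v) = -147 - 153*v
l = -1/30020 (l = 1/(-38 + (-147 - 153*195)) = 1/(-38 + (-147 - 29835)) = 1/(-38 - 29982) = 1/(-30020) = -1/30020 ≈ -3.3311e-5)
l + (-7379 - 912)*(-3016 - 18332) = -1/30020 + (-7379 - 912)*(-3016 - 18332) = -1/30020 - 8291*(-21348) = -1/30020 + 176996268 = 5313427965359/30020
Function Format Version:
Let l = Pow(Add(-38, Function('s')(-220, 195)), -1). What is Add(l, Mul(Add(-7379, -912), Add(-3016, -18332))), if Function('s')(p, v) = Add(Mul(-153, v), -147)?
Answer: Rational(5313427965359, 30020) ≈ 1.7700e+8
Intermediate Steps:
Function('s')(p, v) = Add(-147, Mul(-153, v))
l = Rational(-1, 30020) (l = Pow(Add(-38, Add(-147, Mul(-153, 195))), -1) = Pow(Add(-38, Add(-147, -29835)), -1) = Pow(Add(-38, -29982), -1) = Pow(-30020, -1) = Rational(-1, 30020) ≈ -3.3311e-5)
Add(l, Mul(Add(-7379, -912), Add(-3016, -18332))) = Add(Rational(-1, 30020), Mul(Add(-7379, -912), Add(-3016, -18332))) = Add(Rational(-1, 30020), Mul(-8291, -21348)) = Add(Rational(-1, 30020), 176996268) = Rational(5313427965359, 30020)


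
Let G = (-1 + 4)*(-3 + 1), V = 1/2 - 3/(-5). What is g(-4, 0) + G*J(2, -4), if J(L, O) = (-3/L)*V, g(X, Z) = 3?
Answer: 129/10 ≈ 12.900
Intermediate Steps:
V = 11/10 (V = 1*(½) - 3*(-⅕) = ½ + ⅗ = 11/10 ≈ 1.1000)
J(L, O) = -33/(10*L) (J(L, O) = -3/L*(11/10) = -33/(10*L))
G = -6 (G = 3*(-2) = -6)
g(-4, 0) + G*J(2, -4) = 3 - (-99)/(5*2) = 3 - 6*(-33/20) = 3 + 99/10 = 129/10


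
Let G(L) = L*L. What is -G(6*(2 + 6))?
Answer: -2304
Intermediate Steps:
G(L) = L²
-G(6*(2 + 6)) = -(6*(2 + 6))² = -(6*8)² = -1*48² = -1*2304 = -2304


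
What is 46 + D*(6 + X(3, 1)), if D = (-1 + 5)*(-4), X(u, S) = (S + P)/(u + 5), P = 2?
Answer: -56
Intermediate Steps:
X(u, S) = (2 + S)/(5 + u) (X(u, S) = (S + 2)/(u + 5) = (2 + S)/(5 + u))
D = -16 (D = 4*(-4) = -16)
46 + D*(6 + X(3, 1)) = 46 - 16*(6 + (2 + 1)/(5 + 3)) = 46 - 16*(6 + 3/8) = 46 - 16*51/8 = 46 - 102 = -56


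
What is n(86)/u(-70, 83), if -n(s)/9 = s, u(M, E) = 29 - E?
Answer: 43/3 ≈ 14.333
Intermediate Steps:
n(s) = -9*s
n(86)/u(-70, 83) = (-9*86)/(29 - 1*83) = -774/(29 - 83) = -774/(-54) = -774*(-1/54) = 43/3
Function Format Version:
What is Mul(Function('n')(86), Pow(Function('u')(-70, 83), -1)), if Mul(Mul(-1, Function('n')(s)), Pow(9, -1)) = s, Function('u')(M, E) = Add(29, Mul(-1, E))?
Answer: Rational(43, 3) ≈ 14.333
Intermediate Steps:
Function('n')(s) = Mul(-9, s)
Mul(Function('n')(86), Pow(Function('u')(-70, 83), -1)) = Mul(Mul(-9, 86), Pow(Add(29, Mul(-1, 83)), -1)) = Mul(-774, Pow(Add(29, -83), -1)) = Mul(-774, Pow(-54, -1)) = Mul(-774, Rational(-1, 54)) = Rational(43, 3)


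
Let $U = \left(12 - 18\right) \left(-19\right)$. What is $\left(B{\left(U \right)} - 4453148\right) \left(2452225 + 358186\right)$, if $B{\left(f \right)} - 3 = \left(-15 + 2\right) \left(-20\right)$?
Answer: $-12514436985735$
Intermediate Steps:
$U = 114$ ($U = \left(-6\right) \left(-19\right) = 114$)
$B{\left(f \right)} = 263$ ($B{\left(f \right)} = 3 + \left(-15 + 2\right) \left(-20\right) = 3 - -260 = 3 + 260 = 263$)
$\left(B{\left(U \right)} - 4453148\right) \left(2452225 + 358186\right) = \left(263 - 4453148\right) \left(2452225 + 358186\right) = \left(-4452885\right) 2810411 = -12514436985735$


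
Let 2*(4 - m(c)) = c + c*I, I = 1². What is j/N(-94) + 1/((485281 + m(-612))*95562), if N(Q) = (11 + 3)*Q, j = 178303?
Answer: -4139597374446113/30553104237012 ≈ -135.49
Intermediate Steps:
N(Q) = 14*Q
I = 1
m(c) = 4 - c (m(c) = 4 - (c + c*1)/2 = 4 - (c + c)/2 = 4 - c)
j/N(-94) + 1/((485281 + m(-612))*95562) = 178303/((14*(-94))) + 1/((485281 + (4 - 1*(-612)))*95562) = 178303/(-1316) + (1/95562)/(485281 + (4 + 612)) = 178303*(-1/1316) + (1/95562)/(485281 + 616) = -178303/1316 + (1/95562)/485897 = -178303/1316 + (1/485897)*(1/95562) = -178303/1316 + 1/46433289114 = -4139597374446113/30553104237012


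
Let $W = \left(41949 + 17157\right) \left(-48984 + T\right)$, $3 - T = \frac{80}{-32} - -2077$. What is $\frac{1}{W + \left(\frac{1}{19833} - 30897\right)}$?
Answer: $- \frac{19833}{59850386814239} \approx -3.3138 \cdot 10^{-10}$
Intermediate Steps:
$T = - \frac{4143}{2}$ ($T = 3 - \left(\frac{80}{-32} - -2077\right) = 3 - \left(80 \left(- \frac{1}{32}\right) + 2077\right) = 3 - \left(- \frac{5}{2} + 2077\right) = 3 - \frac{4149}{2} = - \frac{4143}{2} \approx -2071.5$)
$W = -3017686383$ ($W = \left(41949 + 17157\right) \left(-48984 - \frac{4143}{2}\right) = 59106 \left(- \frac{102111}{2}\right) = -3017686383$)
$\frac{1}{W + \left(\frac{1}{19833} - 30897\right)} = \frac{1}{-3017686383 + \left(\frac{1}{19833} - 30897\right)} = \frac{1}{-3017686383 - \frac{612780200}{19833}} = \frac{1}{- \frac{59850386814239}{19833}} = - \frac{19833}{59850386814239}$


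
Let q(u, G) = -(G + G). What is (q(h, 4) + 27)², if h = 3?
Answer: 361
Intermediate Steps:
q(u, G) = -2*G
(q(h, 4) + 27)² = (-2*4 + 27)² = (-8 + 27)² = 19² = 361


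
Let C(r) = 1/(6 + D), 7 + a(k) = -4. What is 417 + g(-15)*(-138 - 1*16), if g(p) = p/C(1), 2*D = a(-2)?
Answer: 1572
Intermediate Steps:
a(k) = -11 (a(k) = -7 - 4 = -11)
D = -11/2 (D = (½)*(-11) = -11/2 ≈ -5.5000)
C(r) = 2 (C(r) = 1/(6 - 11/2) = 1/(½) = 2)
g(p) = p/2
417 + g(-15)*(-138 - 1*16) = 417 + ((½)*(-15))*(-138 - 1*16) = 417 - 15*(-138 - 16)/2 = 417 - 15/2*(-154) = 417 + 1155 = 1572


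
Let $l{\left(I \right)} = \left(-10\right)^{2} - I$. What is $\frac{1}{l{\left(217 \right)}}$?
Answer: $- \frac{1}{117} \approx -0.008547$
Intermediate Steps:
$l{\left(I \right)} = 100 - I$
$\frac{1}{l{\left(217 \right)}} = \frac{1}{100 - 217} = \frac{1}{-117} = - \frac{1}{117}$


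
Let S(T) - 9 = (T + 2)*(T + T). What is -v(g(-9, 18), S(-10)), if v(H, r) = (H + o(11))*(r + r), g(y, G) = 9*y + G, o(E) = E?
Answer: 17576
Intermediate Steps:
g(y, G) = G + 9*y
S(T) = 9 + 2*T*(2 + T) (S(T) = 9 + (T + 2)*(T + T) = 9 + (2 + T)*(2*T) = 9 + 2*T*(2 + T))
v(H, r) = 2*r*(11 + H) (v(H, r) = (H + 11)*(r + r) = (11 + H)*(2*r) = 2*r*(11 + H))
-v(g(-9, 18), S(-10)) = -2*(9 + 2*(-10)**2 + 4*(-10))*(11 + (18 + 9*(-9))) = -2*(9 + 2*100 - 40)*(11 + (18 - 81)) = -2*(9 + 200 - 40)*(11 - 63) = -2*169*(-52) = -1*(-17576) = 17576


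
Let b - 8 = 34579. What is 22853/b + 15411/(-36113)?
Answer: 3795716/16221303 ≈ 0.23400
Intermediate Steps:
b = 34587 (b = 8 + 34579 = 34587)
22853/b + 15411/(-36113) = 22853/34587 + 15411/(-36113) = 22853*(1/34587) + 15411*(-1/36113) = 22853/34587 - 1401/3283 = 3795716/16221303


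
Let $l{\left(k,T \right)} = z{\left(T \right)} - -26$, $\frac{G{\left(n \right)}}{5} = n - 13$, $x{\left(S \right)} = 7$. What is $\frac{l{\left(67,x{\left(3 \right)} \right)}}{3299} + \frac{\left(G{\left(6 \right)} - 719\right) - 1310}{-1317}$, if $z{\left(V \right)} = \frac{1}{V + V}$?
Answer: $\frac{31936203}{20275654} \approx 1.5751$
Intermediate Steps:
$G{\left(n \right)} = -65 + 5 n$ ($G{\left(n \right)} = 5 \left(n - 13\right) = 5 \left(-13 + n\right) = -65 + 5 n$)
$z{\left(V \right)} = \frac{1}{2 V}$
$l{\left(k,T \right)} = 26 + \frac{1}{2 T}$ ($l{\left(k,T \right)} = \frac{1}{2 T} - -26 = \frac{1}{2 T} + 26 = 26 + \frac{1}{2 T}$)
$\frac{l{\left(67,x{\left(3 \right)} \right)}}{3299} + \frac{\left(G{\left(6 \right)} - 719\right) - 1310}{-1317} = \frac{26 + \frac{1}{2 \cdot 7}}{3299} + \frac{\left(\left(-65 + 5 \cdot 6\right) - 719\right) - 1310}{-1317} = \left(26 + \frac{1}{2} \cdot \frac{1}{7}\right) \frac{1}{3299} + \left(\left(\left(-65 + 30\right) - 719\right) - 1310\right) \left(- \frac{1}{1317}\right) = \left(26 + \frac{1}{14}\right) \frac{1}{3299} + \left(\left(-35 - 719\right) - 1310\right) \left(- \frac{1}{1317}\right) = \frac{365}{14} \cdot \frac{1}{3299} + \left(-754 - 1310\right) \left(- \frac{1}{1317}\right) = \frac{365}{46186} - - \frac{688}{439} = \frac{365}{46186} + \frac{688}{439} = \frac{31936203}{20275654}$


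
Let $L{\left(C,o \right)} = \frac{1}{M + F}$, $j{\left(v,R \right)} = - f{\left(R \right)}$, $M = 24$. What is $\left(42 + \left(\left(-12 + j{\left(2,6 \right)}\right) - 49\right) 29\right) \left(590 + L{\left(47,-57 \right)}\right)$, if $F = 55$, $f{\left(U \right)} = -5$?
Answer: $- \frac{73738602}{79} \approx -9.334 \cdot 10^{5}$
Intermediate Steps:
$j{\left(v,R \right)} = 5$ ($j{\left(v,R \right)} = \left(-1\right) \left(-5\right) = 5$)
$L{\left(C,o \right)} = \frac{1}{79}$ ($L{\left(C,o \right)} = \frac{1}{24 + 55} = \frac{1}{79}$)
$\left(42 + \left(\left(-12 + j{\left(2,6 \right)}\right) - 49\right) 29\right) \left(590 + L{\left(47,-57 \right)}\right) = \left(42 + \left(\left(-12 + 5\right) - 49\right) 29\right) \left(590 + \frac{1}{79}\right) = \left(42 + \left(-7 - 49\right) 29\right) \frac{46611}{79} = \left(42 - 1624\right) \frac{46611}{79} = \left(-1582\right) \frac{46611}{79} = - \frac{73738602}{79}$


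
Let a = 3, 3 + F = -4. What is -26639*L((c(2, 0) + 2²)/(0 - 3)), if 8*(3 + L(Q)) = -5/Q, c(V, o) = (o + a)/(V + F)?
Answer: 521811/8 ≈ 65226.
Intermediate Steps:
F = -7 (F = -3 - 4 = -7)
c(V, o) = (3 + o)/(-7 + V) (c(V, o) = (o + 3)/(V - 7) = (3 + o)/(-7 + V))
L(Q) = -3 - 5/(8*Q) (L(Q) = -3 + (-5/Q)/8 = -3 - 5/(8*Q))
-26639*L((c(2, 0) + 2²)/(0 - 3)) = -26639*(-3 - 5*(0 - 3)/((3 + 0)/(-7 + 2) + 2²)/8) = -26639*(-3 - 5*(-3/(3/(-5) + 4))/8) = -26639*(-3 - 5*(-3/(-⅕*3 + 4))/8) = -26639*(-3 - 5*(-3/(-⅗ + 4))/8) = -26639*(-3 - 5/(8*((17/5)*(-⅓)))) = -26639*(-3 - 5/(8*(-17/15))) = -26639*(-3 - 5/8*(-15/17)) = -26639*(-3 + 75/136) = -26639*(-333/136) = 521811/8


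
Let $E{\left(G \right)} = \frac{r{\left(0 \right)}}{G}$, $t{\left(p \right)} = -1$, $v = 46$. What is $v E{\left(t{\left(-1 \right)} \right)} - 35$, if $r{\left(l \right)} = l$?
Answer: $-35$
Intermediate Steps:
$E{\left(G \right)} = 0$ ($E{\left(G \right)} = \frac{0}{G} = 0$)
$v E{\left(t{\left(-1 \right)} \right)} - 35 = 46 \cdot 0 - 35 = 0 - 35 = -35$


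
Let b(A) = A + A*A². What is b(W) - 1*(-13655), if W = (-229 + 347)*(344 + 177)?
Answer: 232358835862485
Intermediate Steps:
W = 61478 (W = 118*521 = 61478)
b(A) = A + A³
b(W) - 1*(-13655) = (61478 + 61478³) - 1*(-13655) = (61478 + 232358835787352) + 13655 = 232358835848830 + 13655 = 232358835862485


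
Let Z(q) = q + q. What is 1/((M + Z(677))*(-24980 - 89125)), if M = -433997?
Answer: 1/49366729515 ≈ 2.0257e-11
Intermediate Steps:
Z(q) = 2*q
1/((M + Z(677))*(-24980 - 89125)) = 1/((-433997 + 2*677)*(-24980 - 89125)) = 1/((-433997 + 1354)*(-114105)) = 1/(-432643*(-114105)) = 1/49366729515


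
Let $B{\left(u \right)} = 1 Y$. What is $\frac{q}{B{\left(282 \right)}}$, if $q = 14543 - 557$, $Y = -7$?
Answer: $-1998$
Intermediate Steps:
$q = 13986$
$B{\left(u \right)} = -7$ ($B{\left(u \right)} = 1 \left(-7\right) = -7$)
$\frac{q}{B{\left(282 \right)}} = \frac{13986}{-7} = 13986 \left(- \frac{1}{7}\right) = -1998$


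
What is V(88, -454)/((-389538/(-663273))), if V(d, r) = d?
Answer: 3242668/21641 ≈ 149.84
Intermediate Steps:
V(88, -454)/((-389538/(-663273))) = 88/((-389538/(-663273))) = 88/((-389538*(-1/663273))) = 88/(43282/73697) = 88*(73697/43282) = 3242668/21641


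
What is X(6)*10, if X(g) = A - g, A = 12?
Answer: 60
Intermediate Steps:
X(g) = 12 - g
X(6)*10 = (12 - 1*6)*10 = (12 - 6)*10 = 6*10 = 60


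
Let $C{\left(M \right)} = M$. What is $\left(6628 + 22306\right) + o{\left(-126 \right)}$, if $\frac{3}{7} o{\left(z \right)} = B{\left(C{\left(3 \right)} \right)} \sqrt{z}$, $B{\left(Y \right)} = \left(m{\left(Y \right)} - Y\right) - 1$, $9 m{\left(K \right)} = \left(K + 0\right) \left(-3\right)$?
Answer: $28934 - 35 i \sqrt{14} \approx 28934.0 - 130.96 i$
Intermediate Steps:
$m{\left(K \right)} = - \frac{K}{3}$ ($m{\left(K \right)} = \frac{\left(K + 0\right) \left(-3\right)}{9} = \frac{K \left(-3\right)}{9} = \frac{\left(-3\right) K}{9} = - \frac{K}{3}$)
$B{\left(Y \right)} = -1 - \frac{4 Y}{3}$ ($B{\left(Y \right)} = \left(- \frac{Y}{3} - Y\right) - 1 = - \frac{4 Y}{3} - 1 = -1 - \frac{4 Y}{3}$)
$o{\left(z \right)} = - \frac{35 \sqrt{z}}{3}$ ($o{\left(z \right)} = \frac{7 \left(-1 - 4\right) \sqrt{z}}{3} = \frac{7 \left(- 5 \sqrt{z}\right)}{3} = - \frac{35 \sqrt{z}}{3}$)
$\left(6628 + 22306\right) + o{\left(-126 \right)} = \left(6628 + 22306\right) - \frac{35 \sqrt{-126}}{3} = 28934 - \frac{35 \cdot 3 i \sqrt{14}}{3} = 28934 - 35 i \sqrt{14}$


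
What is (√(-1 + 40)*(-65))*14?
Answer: -910*√39 ≈ -5682.9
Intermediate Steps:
(√(-1 + 40)*(-65))*14 = (√39*(-65))*14 = -65*√39*14 = -910*√39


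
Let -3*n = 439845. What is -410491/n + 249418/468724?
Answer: 114487701777/34360984630 ≈ 3.3319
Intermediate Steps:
n = -146615 (n = -⅓*439845 = -146615)
-410491/n + 249418/468724 = -410491/(-146615) + 249418/468724 = -410491*(-1/146615) + 249418*(1/468724) = 410491/146615 + 124709/234362 = 114487701777/34360984630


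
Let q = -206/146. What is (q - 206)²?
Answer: 229249881/5329 ≈ 43019.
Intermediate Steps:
q = -103/73 (q = -206*1/146 = -103/73 ≈ -1.4110)
(q - 206)² = (-103/73 - 206)² = (-15141/73)² = 229249881/5329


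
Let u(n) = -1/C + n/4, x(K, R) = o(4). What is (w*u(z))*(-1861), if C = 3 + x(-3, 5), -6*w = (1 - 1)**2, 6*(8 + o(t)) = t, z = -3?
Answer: 0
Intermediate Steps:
o(t) = -8 + t/6
x(K, R) = -22/3 (x(K, R) = -8 + (1/6)*4 = -8 + 2/3 = -22/3)
w = 0 (w = -(1 - 1)**2/6 = -1/6*0**2 = -1/6*0 = 0)
C = -13/3 (C = 3 - 22/3 = -13/3 ≈ -4.3333)
u(n) = 3/13 + n/4 (u(n) = -1/(-13/3) + n/4 = -1*(-3/13) + n*(1/4) = 3/13 + n/4)
(w*u(z))*(-1861) = (0*(3/13 + (1/4)*(-3)))*(-1861) = (0*(3/13 - 3/4))*(-1861) = (0*(-27/52))*(-1861) = 0*(-1861) = 0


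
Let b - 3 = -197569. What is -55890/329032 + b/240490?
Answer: -19611630553/19782226420 ≈ -0.99138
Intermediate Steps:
b = -197566 (b = 3 - 197569 = -197566)
-55890/329032 + b/240490 = -55890/329032 - 197566/240490 = -55890*1/329032 - 197566*1/240490 = -27945/164516 - 98783/120245 = -19611630553/19782226420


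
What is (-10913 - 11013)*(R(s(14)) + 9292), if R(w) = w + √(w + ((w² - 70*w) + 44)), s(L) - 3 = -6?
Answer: -203670614 - 43852*√65 ≈ -2.0402e+8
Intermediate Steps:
s(L) = -3 (s(L) = 3 - 6 = -3)
R(w) = w + √(44 + w² - 69*w) (R(w) = w + √(w + (44 + w² - 70*w)) = w + √(44 + w² - 69*w))
(-10913 - 11013)*(R(s(14)) + 9292) = (-10913 - 11013)*((-3 + √(44 + (-3)² - 69*(-3))) + 9292) = -21926*((-3 + √(44 + 9 + 207)) + 9292) = -21926*((-3 + √260) + 9292) = -21926*((-3 + 2*√65) + 9292) = -21926*(9289 + 2*√65) = -203670614 - 43852*√65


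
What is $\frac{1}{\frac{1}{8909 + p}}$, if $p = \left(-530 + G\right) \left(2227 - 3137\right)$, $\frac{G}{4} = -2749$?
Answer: $10497569$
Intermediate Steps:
$G = -10996$ ($G = 4 \left(-2749\right) = -10996$)
$p = 10488660$ ($p = \left(-530 - 10996\right) \left(2227 - 3137\right) = \left(-11526\right) \left(-910\right) = 10488660$)
$\frac{1}{\frac{1}{8909 + p}} = \frac{1}{\frac{1}{8909 + 10488660}} = \frac{1}{\frac{1}{10497569}} = 10497569$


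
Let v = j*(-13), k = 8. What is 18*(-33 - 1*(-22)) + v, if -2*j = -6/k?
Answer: -1623/8 ≈ -202.88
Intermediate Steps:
j = 3/8 (j = -(-3)/8 = -½*(-¾) = 3/8 ≈ 0.37500)
v = -39/8 (v = (3/8)*(-13) = -39/8 ≈ -4.8750)
18*(-33 - 1*(-22)) + v = 18*(-33 - 1*(-22)) - 39/8 = 18*(-33 + 22) - 39/8 = 18*(-11) - 39/8 = -198 - 39/8 = -1623/8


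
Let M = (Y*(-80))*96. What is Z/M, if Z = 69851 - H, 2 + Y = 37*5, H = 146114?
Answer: 25421/468480 ≈ 0.054263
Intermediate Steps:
Y = 183 (Y = -2 + 37*5 = -2 + 185 = 183)
M = -1405440 (M = (183*(-80))*96 = -14640*96 = -1405440)
Z = -76263 (Z = 69851 - 1*146114 = 69851 - 146114 = -76263)
Z/M = -76263/(-1405440) = -76263*(-1/1405440) = 25421/468480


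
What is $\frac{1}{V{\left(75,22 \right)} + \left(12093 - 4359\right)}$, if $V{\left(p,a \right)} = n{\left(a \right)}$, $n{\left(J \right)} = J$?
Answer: $\frac{1}{7756} \approx 0.00012893$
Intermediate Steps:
$V{\left(p,a \right)} = a$
$\frac{1}{V{\left(75,22 \right)} + \left(12093 - 4359\right)} = \frac{1}{22 + \left(12093 - 4359\right)} = \frac{1}{22 + 7734} = \frac{1}{7756}$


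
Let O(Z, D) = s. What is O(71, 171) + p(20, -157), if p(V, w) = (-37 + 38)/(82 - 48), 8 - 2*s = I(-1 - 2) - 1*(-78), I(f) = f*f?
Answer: -671/17 ≈ -39.471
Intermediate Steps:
I(f) = f**2
s = -79/2 (s = 4 - ((-1 - 2)**2 - 1*(-78))/2 = 4 - ((-3)**2 + 78)/2 = 4 - (9 + 78)/2 = 4 - 1/2*87 = 4 - 87/2 = -79/2 ≈ -39.500)
p(V, w) = 1/34
O(Z, D) = -79/2
O(71, 171) + p(20, -157) = -79/2 + 1/34 = -671/17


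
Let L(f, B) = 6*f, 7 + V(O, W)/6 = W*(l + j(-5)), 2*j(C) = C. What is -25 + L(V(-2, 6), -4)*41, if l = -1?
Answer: -41353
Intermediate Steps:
j(C) = C/2
V(O, W) = -42 - 21*W (V(O, W) = -42 + 6*(W*(-1 + (½)*(-5))) = -42 + 6*(W*(-1 - 5/2)) = -42 + 6*(W*(-7/2)) = -42 + 6*(-7*W/2) = -42 - 21*W)
-25 + L(V(-2, 6), -4)*41 = -25 + (6*(-42 - 21*6))*41 = -25 + (6*(-42 - 126))*41 = -25 + (6*(-168))*41 = -25 - 1008*41 = -25 - 41328 = -41353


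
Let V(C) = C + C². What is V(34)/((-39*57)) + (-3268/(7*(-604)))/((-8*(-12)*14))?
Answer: -562902443/1052670528 ≈ -0.53474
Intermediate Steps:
V(34)/((-39*57)) + (-3268/(7*(-604)))/((-8*(-12)*14)) = (34*(1 + 34))/((-39*57)) + (-3268/(7*(-604)))/((-8*(-12)*14)) = (34*35)/(-2223) + (-3268/(-4228))/((96*14)) = 1190*(-1/2223) - 3268*(-1/4228)/1344 = -1190/2223 + (817/1057)*(1/1344) = -1190/2223 + 817/1420608 = -562902443/1052670528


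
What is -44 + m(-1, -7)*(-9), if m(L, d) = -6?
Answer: 10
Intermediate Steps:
-44 + m(-1, -7)*(-9) = -44 - 6*(-9) = -44 + 54 = 10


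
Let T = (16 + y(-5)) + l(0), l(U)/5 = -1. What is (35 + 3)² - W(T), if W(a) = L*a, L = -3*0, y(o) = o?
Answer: 1444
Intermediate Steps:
l(U) = -5 (l(U) = 5*(-1) = -5)
L = 0
T = 6 (T = (16 - 5) - 5 = 11 - 5 = 6)
W(a) = 0 (W(a) = 0*a = 0)
(35 + 3)² - W(T) = (35 + 3)² - 1*0 = 38² + 0 = 1444 + 0 = 1444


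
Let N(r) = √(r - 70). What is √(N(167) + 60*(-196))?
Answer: √(-11760 + √97) ≈ 108.4*I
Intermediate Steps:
N(r) = √(-70 + r)
√(N(167) + 60*(-196)) = √(√(-70 + 167) + 60*(-196)) = √(√97 - 11760) = √(-11760 + √97)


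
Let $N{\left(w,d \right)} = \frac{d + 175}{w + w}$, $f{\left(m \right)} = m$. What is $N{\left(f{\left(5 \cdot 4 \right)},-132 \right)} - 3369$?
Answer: $- \frac{134717}{40} \approx -3367.9$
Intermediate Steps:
$N{\left(w,d \right)} = \frac{175 + d}{2 w}$
$N{\left(f{\left(5 \cdot 4 \right)},-132 \right)} - 3369 = \frac{175 - 132}{2 \cdot 5 \cdot 4} - 3369 = \frac{1}{2} \cdot \frac{1}{20} \cdot 43 - 3369 = \frac{43}{40} - 3369 = - \frac{134717}{40}$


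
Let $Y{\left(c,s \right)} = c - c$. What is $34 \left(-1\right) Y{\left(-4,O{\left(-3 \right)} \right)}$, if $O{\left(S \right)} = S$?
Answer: $0$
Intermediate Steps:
$Y{\left(c,s \right)} = 0$
$34 \left(-1\right) Y{\left(-4,O{\left(-3 \right)} \right)} = 34 \left(-1\right) 0 = \left(-34\right) 0 = 0$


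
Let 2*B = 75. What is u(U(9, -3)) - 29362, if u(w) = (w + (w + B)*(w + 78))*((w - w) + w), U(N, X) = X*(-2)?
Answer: -7402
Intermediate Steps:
B = 75/2 (B = (1/2)*75 = 75/2 ≈ 37.500)
U(N, X) = -2*X
u(w) = w*(w + (78 + w)*(75/2 + w)) (u(w) = (w + (w + 75/2)*(w + 78))*((w - w) + w) = (w + (75/2 + w)*(78 + w))*(0 + w) = (w + (78 + w)*(75/2 + w))*w = w*(w + (78 + w)*(75/2 + w)))
u(U(9, -3)) - 29362 = (-2*(-3))*(5850 + 2*(-2*(-3))**2 + 233*(-2*(-3)))/2 - 29362 = (1/2)*6*(5850 + 2*6**2 + 233*6) - 29362 = (1/2)*6*(5850 + 2*36 + 1398) - 29362 = (1/2)*6*(5850 + 72 + 1398) - 29362 = (1/2)*6*7320 - 29362 = 21960 - 29362 = -7402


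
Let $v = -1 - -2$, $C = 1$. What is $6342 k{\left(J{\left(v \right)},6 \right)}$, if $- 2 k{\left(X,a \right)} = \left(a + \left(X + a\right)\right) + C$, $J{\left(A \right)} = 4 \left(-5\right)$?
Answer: $22197$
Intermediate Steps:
$v = 1$ ($v = -1 + 2 = 1$)
$J{\left(A \right)} = -20$
$k{\left(X,a \right)} = - \frac{1}{2} - a - \frac{X}{2}$ ($k{\left(X,a \right)} = - \frac{\left(a + \left(X + a\right)\right) + 1}{2} = - \frac{\left(X + 2 a\right) + 1}{2} = - \frac{1 + X + 2 a}{2} = - \frac{1}{2} - a - \frac{X}{2}$)
$6342 k{\left(J{\left(v \right)},6 \right)} = 6342 \left(- \frac{1}{2} - 6 - -10\right) = 6342 \left(- \frac{1}{2} - 6 + 10\right) = 6342 \cdot \frac{7}{2} = 22197$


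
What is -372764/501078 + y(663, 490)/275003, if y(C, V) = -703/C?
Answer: -3775849443635/5075557944119 ≈ -0.74393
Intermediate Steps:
-372764/501078 + y(663, 490)/275003 = -372764/501078 - 703/663/275003 = -372764*1/501078 - 703*1/663*(1/275003) = -186382/250539 - 703/663*1/275003 = -186382/250539 - 703/182326989 = -3775849443635/5075557944119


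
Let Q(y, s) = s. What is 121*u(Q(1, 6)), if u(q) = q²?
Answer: 4356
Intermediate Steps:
121*u(Q(1, 6)) = 121*6² = 121*36 = 4356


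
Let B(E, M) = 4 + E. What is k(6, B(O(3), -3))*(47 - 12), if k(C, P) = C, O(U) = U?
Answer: 210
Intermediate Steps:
k(6, B(O(3), -3))*(47 - 12) = 6*(47 - 12) = 6*35 = 210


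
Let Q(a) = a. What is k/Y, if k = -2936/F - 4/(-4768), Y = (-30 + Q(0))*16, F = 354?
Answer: 1749679/101272320 ≈ 0.017277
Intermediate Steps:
Y = -480 (Y = (-30 + 0)*16 = -30*16 = -480)
k = -1749679/210984 (k = -2936/354 - 4/(-4768) = -2936*1/354 - 4*(-1/4768) = -1468/177 + 1/1192 = -1749679/210984 ≈ -8.2929)
k/Y = -1749679/210984/(-480) = -1749679/210984*(-1/480) = 1749679/101272320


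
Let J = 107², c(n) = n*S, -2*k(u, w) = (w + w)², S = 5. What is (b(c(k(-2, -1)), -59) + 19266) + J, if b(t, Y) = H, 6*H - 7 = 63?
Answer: 92180/3 ≈ 30727.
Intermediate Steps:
k(u, w) = -2*w² (k(u, w) = -(w + w)²/2 = -4*w²/2 = -2*w²)
c(n) = 5*n (c(n) = n*5 = 5*n)
H = 35/3 (H = 7/6 + (⅙)*63 = 7/6 + 21/2 = 35/3 ≈ 11.667)
J = 11449
b(t, Y) = 35/3
(b(c(k(-2, -1)), -59) + 19266) + J = (35/3 + 19266) + 11449 = 57833/3 + 11449 = 92180/3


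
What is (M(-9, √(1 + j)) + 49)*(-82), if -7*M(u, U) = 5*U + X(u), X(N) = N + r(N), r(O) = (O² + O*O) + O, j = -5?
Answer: -16318/7 + 820*I/7 ≈ -2331.1 + 117.14*I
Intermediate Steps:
r(O) = O + 2*O² (r(O) = (O² + O²) + O = 2*O² + O = O + 2*O²)
X(N) = N + N*(1 + 2*N)
M(u, U) = -5*U/7 - 2*u*(1 + u)/7 (M(u, U) = -(5*U + 2*u*(1 + u))/7 = -5*U/7 - 2*u*(1 + u)/7)
(M(-9, √(1 + j)) + 49)*(-82) = ((-5*√(1 - 5)/7 - ⅐*(-9) - ⅐*(-9)*(1 + 2*(-9))) + 49)*(-82) = ((-10*I/7 + 9/7 - ⅐*(-9)*(1 - 18)) + 49)*(-82) = ((-10*I/7 + 9/7 - ⅐*(-9)*(-17)) + 49)*(-82) = ((-10*I/7 + 9/7 - 153/7) + 49)*(-82) = ((-144/7 - 10*I/7) + 49)*(-82) = (199/7 - 10*I/7)*(-82) = -16318/7 + 820*I/7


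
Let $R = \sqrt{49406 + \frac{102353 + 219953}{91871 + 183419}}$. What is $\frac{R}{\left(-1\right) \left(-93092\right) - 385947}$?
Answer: $- \frac{\sqrt{936075472415835}}{40310026475} \approx -0.000759$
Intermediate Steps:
$R = \frac{\sqrt{936075472415835}}{137645}$ ($R = \sqrt{49406 + \frac{322306}{275290}} = \sqrt{49406 + 322306 \cdot \frac{1}{275290}} = \sqrt{49406 + \frac{161153}{137645}} = \sqrt{\frac{6800650023}{137645}} = \frac{\sqrt{936075472415835}}{137645} \approx 222.28$)
$\frac{R}{\left(-1\right) \left(-93092\right) - 385947} = \frac{\frac{1}{137645} \sqrt{936075472415835}}{\left(-1\right) \left(-93092\right) - 385947} = \frac{\frac{1}{137645} \sqrt{936075472415835}}{93092 - 385947} = \frac{\frac{1}{137645} \sqrt{936075472415835}}{-292855} = \frac{\sqrt{936075472415835}}{137645} \left(- \frac{1}{292855}\right) = - \frac{\sqrt{936075472415835}}{40310026475}$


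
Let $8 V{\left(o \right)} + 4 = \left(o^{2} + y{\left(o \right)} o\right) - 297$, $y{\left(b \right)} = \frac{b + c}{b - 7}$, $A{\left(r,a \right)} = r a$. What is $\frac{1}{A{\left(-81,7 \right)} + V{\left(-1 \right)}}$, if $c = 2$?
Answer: $- \frac{64}{38687} \approx -0.0016543$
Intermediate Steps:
$A{\left(r,a \right)} = a r$
$y{\left(b \right)} = \frac{2 + b}{-7 + b}$ ($y{\left(b \right)} = \frac{b + 2}{b - 7} = \frac{2 + b}{-7 + b}$)
$V{\left(o \right)} = - \frac{301}{8} + \frac{o^{2}}{8} + \frac{o \left(2 + o\right)}{8 \left(-7 + o\right)}$ ($V{\left(o \right)} = - \frac{1}{2} + \frac{\left(o^{2} + \frac{2 + o}{-7 + o} o\right) - 297}{8} = - \frac{1}{2} + \frac{\left(o^{2} + \frac{o \left(2 + o\right)}{-7 + o}\right) - 297}{8} = - \frac{1}{2} + \frac{-297 + o^{2} + \frac{o \left(2 + o\right)}{-7 + o}}{8} = - \frac{1}{2} + \left(- \frac{297}{8} + \frac{o^{2}}{8} + \frac{o \left(2 + o\right)}{8 \left(-7 + o\right)}\right) = - \frac{301}{8} + \frac{o^{2}}{8} + \frac{o \left(2 + o\right)}{8 \left(-7 + o\right)}$)
$\frac{1}{A{\left(-81,7 \right)} + V{\left(-1 \right)}} = \frac{1}{7 \left(-81\right) + \frac{- (2 - 1) + \left(-301 + \left(-1\right)^{2}\right) \left(-7 - 1\right)}{8 \left(-7 - 1\right)}} = \frac{1}{-567 + \frac{\left(-1\right) 1 + \left(-301 + 1\right) \left(-8\right)}{8 \left(-8\right)}} = \frac{1}{-567 + \frac{1}{8} \left(- \frac{1}{8}\right) \left(-1 - -2400\right)} = \frac{1}{-567 + \frac{1}{8} \left(- \frac{1}{8}\right) \left(-1 + 2400\right)} = \frac{1}{-567 + \frac{1}{8} \left(- \frac{1}{8}\right) 2399} = \frac{1}{-567 - \frac{2399}{64}} = \frac{1}{- \frac{38687}{64}} = - \frac{64}{38687}$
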